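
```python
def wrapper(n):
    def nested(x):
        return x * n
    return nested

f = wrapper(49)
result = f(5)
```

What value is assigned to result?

Step 1: wrapper(49) creates a closure capturing n = 49.
Step 2: f(5) computes 5 * 49 = 245.
Step 3: result = 245

The answer is 245.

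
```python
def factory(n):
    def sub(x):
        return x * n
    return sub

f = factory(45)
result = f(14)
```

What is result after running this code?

Step 1: factory(45) creates a closure capturing n = 45.
Step 2: f(14) computes 14 * 45 = 630.
Step 3: result = 630

The answer is 630.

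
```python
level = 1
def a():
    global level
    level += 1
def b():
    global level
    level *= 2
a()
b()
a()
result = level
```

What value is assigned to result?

Step 1: level = 1.
Step 2: a(): level = 1 + 1 = 2.
Step 3: b(): level = 2 * 2 = 4.
Step 4: a(): level = 4 + 1 = 5

The answer is 5.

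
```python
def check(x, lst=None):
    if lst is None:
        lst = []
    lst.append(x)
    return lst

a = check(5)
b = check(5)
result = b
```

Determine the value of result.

Step 1: None default with guard creates a NEW list each call.
Step 2: a = [5] (fresh list). b = [5] (another fresh list).
Step 3: result = [5] (this is the fix for mutable default)

The answer is [5].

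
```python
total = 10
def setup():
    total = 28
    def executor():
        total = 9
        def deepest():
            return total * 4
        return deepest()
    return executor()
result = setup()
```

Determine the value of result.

Step 1: deepest() looks up total through LEGB: not local, finds total = 9 in enclosing executor().
Step 2: Returns 9 * 4 = 36.
Step 3: result = 36

The answer is 36.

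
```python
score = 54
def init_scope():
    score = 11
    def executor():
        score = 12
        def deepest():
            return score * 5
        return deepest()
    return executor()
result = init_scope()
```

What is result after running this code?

Step 1: deepest() looks up score through LEGB: not local, finds score = 12 in enclosing executor().
Step 2: Returns 12 * 5 = 60.
Step 3: result = 60

The answer is 60.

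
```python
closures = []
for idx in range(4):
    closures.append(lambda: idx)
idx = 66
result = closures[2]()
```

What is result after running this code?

Step 1: Lambdas capture the variable idx by reference, not by value.
Step 2: After the loop, idx is reassigned to 66.
Step 3: closures[2]() looks up the current idx = 66. result = 66

The answer is 66.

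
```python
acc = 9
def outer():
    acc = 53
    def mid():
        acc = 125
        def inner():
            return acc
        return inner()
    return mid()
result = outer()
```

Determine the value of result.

Step 1: Three levels of shadowing: global 9, outer 53, mid 125.
Step 2: inner() finds acc = 125 in enclosing mid() scope.
Step 3: result = 125

The answer is 125.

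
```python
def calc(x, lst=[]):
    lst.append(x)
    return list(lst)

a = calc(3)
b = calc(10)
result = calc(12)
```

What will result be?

Step 1: Default list is shared. list() creates copies for return values.
Step 2: Internal list grows: [3] -> [3, 10] -> [3, 10, 12].
Step 3: result = [3, 10, 12]

The answer is [3, 10, 12].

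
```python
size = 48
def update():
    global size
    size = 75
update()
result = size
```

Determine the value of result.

Step 1: size = 48 globally.
Step 2: update() declares global size and sets it to 75.
Step 3: After update(), global size = 75. result = 75

The answer is 75.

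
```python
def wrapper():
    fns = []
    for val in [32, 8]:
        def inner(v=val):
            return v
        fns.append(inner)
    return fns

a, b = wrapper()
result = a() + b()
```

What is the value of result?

Step 1: Default argument v=val captures val at each iteration.
Step 2: a() returns 32 (captured at first iteration), b() returns 8 (captured at second).
Step 3: result = 32 + 8 = 40

The answer is 40.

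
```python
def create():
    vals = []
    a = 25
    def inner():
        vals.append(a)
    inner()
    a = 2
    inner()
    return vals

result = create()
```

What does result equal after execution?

Step 1: a = 25. inner() appends current a to vals.
Step 2: First inner(): appends 25. Then a = 2.
Step 3: Second inner(): appends 2 (closure sees updated a). result = [25, 2]

The answer is [25, 2].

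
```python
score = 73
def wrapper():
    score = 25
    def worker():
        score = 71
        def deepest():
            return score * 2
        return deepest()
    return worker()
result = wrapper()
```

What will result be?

Step 1: deepest() looks up score through LEGB: not local, finds score = 71 in enclosing worker().
Step 2: Returns 71 * 2 = 142.
Step 3: result = 142

The answer is 142.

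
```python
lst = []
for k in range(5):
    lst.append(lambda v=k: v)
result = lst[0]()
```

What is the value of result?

Step 1: Default argument v=k captures k's value at each iteration.
Step 2: lst[0] captured v = 0 when k was 0.
Step 3: result = 0

The answer is 0.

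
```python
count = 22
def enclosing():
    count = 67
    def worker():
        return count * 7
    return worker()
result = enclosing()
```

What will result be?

Step 1: enclosing() shadows global count with count = 67.
Step 2: worker() finds count = 67 in enclosing scope, computes 67 * 7 = 469.
Step 3: result = 469

The answer is 469.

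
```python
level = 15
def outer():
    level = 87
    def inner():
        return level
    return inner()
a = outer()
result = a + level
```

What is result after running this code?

Step 1: outer() has local level = 87. inner() reads from enclosing.
Step 2: outer() returns 87. Global level = 15 unchanged.
Step 3: result = 87 + 15 = 102

The answer is 102.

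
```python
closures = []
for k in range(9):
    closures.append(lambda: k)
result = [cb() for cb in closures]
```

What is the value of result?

Step 1: All 9 lambdas share the same variable k.
Step 2: After the loop, k = 8.
Step 3: Each call returns 8. result = [8, 8, 8, 8, 8, 8, 8, 8, 8]

The answer is [8, 8, 8, 8, 8, 8, 8, 8, 8].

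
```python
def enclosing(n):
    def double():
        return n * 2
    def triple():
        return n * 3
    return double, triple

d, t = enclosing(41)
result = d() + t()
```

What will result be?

Step 1: Both closures capture the same n = 41.
Step 2: d() = 41 * 2 = 82, t() = 41 * 3 = 123.
Step 3: result = 82 + 123 = 205

The answer is 205.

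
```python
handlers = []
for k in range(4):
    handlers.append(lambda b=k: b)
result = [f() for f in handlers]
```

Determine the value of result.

Step 1: Default arg b=k captures k at each iteration.
Step 2: Each lambda has its own default: 0, 1, ..., 3.
Step 3: result = [0, 1, 2, 3]

The answer is [0, 1, 2, 3].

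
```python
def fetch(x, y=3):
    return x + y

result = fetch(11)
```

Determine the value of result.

Step 1: fetch(11) uses default y = 3.
Step 2: Returns 11 + 3 = 14.
Step 3: result = 14

The answer is 14.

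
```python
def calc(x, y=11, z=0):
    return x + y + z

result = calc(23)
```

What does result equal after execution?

Step 1: calc(23) uses defaults y = 11, z = 0.
Step 2: Returns 23 + 11 + 0 = 34.
Step 3: result = 34

The answer is 34.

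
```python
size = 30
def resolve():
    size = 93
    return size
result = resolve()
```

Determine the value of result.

Step 1: Global size = 30.
Step 2: resolve() creates local size = 93, shadowing the global.
Step 3: Returns local size = 93. result = 93

The answer is 93.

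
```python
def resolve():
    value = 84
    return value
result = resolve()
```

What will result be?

Step 1: resolve() defines value = 84 in its local scope.
Step 2: return value finds the local variable value = 84.
Step 3: result = 84

The answer is 84.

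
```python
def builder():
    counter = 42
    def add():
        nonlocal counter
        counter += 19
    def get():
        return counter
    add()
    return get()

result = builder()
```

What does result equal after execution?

Step 1: counter = 42. add() modifies it via nonlocal, get() reads it.
Step 2: add() makes counter = 42 + 19 = 61.
Step 3: get() returns 61. result = 61

The answer is 61.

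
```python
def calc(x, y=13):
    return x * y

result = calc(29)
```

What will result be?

Step 1: calc(29) uses default y = 13.
Step 2: Returns 29 * 13 = 377.
Step 3: result = 377

The answer is 377.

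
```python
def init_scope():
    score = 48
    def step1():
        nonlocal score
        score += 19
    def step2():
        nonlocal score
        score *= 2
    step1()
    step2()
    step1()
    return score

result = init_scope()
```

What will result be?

Step 1: score = 48.
Step 2: step1(): score = 48 + 19 = 67.
Step 3: step2(): score = 67 * 2 = 134.
Step 4: step1(): score = 134 + 19 = 153. result = 153

The answer is 153.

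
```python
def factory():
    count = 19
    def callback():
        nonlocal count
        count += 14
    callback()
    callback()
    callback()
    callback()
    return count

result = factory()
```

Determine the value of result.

Step 1: count starts at 19.
Step 2: callback() is called 4 times, each adding 14.
Step 3: count = 19 + 14 * 4 = 75

The answer is 75.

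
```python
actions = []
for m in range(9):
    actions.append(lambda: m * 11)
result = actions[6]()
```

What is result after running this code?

Step 1: All lambdas reference the same variable m (late binding).
Step 2: After the loop, m = 8. Every lambda returns m * 11.
Step 3: actions[6]() = 8 * 11 = 88

The answer is 88.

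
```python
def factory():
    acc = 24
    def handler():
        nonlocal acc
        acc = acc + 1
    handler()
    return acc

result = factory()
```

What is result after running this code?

Step 1: factory() sets acc = 24.
Step 2: handler() uses nonlocal to modify acc in factory's scope: acc = 24 + 1 = 25.
Step 3: factory() returns the modified acc = 25

The answer is 25.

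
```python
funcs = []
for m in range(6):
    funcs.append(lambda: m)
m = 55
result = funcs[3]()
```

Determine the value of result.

Step 1: Lambdas capture the variable m by reference, not by value.
Step 2: After the loop, m is reassigned to 55.
Step 3: funcs[3]() looks up the current m = 55. result = 55

The answer is 55.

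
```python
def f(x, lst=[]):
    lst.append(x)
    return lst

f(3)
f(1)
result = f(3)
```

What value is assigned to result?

Step 1: Mutable default argument gotcha! The list [] is created once.
Step 2: Each call appends to the SAME list: [3], [3, 1], [3, 1, 3].
Step 3: result = [3, 1, 3]

The answer is [3, 1, 3].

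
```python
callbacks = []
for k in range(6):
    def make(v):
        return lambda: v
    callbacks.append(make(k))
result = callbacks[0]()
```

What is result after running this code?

Step 1: make(k) creates a new scope capturing v = k at call time.
Step 2: callbacks[0] = make(0), so its lambda captures v = 0.
Step 3: result = 0 (closure factory fixes late binding)

The answer is 0.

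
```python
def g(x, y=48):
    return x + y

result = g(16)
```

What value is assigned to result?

Step 1: g(16) uses default y = 48.
Step 2: Returns 16 + 48 = 64.
Step 3: result = 64

The answer is 64.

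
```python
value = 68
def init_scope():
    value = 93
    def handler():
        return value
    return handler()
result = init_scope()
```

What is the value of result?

Step 1: value = 68 globally, but init_scope() defines value = 93 locally.
Step 2: handler() looks up value. Not in local scope, so checks enclosing scope (init_scope) and finds value = 93.
Step 3: result = 93

The answer is 93.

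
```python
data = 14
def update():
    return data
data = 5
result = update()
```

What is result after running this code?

Step 1: data is first set to 14, then reassigned to 5.
Step 2: update() is called after the reassignment, so it looks up the current global data = 5.
Step 3: result = 5

The answer is 5.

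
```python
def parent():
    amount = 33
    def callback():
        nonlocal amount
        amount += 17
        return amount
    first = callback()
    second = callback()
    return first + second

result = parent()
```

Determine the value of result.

Step 1: amount starts at 33.
Step 2: First call: amount = 33 + 17 = 50, returns 50.
Step 3: Second call: amount = 50 + 17 = 67, returns 67.
Step 4: result = 50 + 67 = 117

The answer is 117.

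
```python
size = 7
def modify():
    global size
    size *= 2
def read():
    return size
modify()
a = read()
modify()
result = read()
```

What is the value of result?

Step 1: size = 7.
Step 2: First modify(): size = 7 * 2 = 14.
Step 3: Second modify(): size = 14 * 2 = 28.
Step 4: read() returns 28

The answer is 28.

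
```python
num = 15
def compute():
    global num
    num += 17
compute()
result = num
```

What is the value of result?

Step 1: num = 15 globally.
Step 2: compute() modifies global num: num += 17 = 32.
Step 3: result = 32

The answer is 32.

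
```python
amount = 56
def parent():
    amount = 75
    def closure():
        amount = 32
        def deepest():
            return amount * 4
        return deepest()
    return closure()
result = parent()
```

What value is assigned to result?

Step 1: deepest() looks up amount through LEGB: not local, finds amount = 32 in enclosing closure().
Step 2: Returns 32 * 4 = 128.
Step 3: result = 128

The answer is 128.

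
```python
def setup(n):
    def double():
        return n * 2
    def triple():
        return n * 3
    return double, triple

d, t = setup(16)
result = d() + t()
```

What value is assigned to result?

Step 1: Both closures capture the same n = 16.
Step 2: d() = 16 * 2 = 32, t() = 16 * 3 = 48.
Step 3: result = 32 + 48 = 80

The answer is 80.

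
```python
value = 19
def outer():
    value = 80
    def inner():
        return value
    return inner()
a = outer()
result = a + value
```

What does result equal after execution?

Step 1: outer() has local value = 80. inner() reads from enclosing.
Step 2: outer() returns 80. Global value = 19 unchanged.
Step 3: result = 80 + 19 = 99

The answer is 99.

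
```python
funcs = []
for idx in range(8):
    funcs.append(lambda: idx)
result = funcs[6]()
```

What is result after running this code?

Step 1: The loop creates 8 lambdas, all referencing the same variable idx.
Step 2: After the loop, idx = 7 (final value).
Step 3: funcs[6]() looks up idx at call time and finds 7. This is the late binding gotcha. result = 7

The answer is 7.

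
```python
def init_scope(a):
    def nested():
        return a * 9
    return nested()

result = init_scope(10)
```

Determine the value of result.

Step 1: init_scope(10) binds parameter a = 10.
Step 2: nested() accesses a = 10 from enclosing scope.
Step 3: result = 10 * 9 = 90

The answer is 90.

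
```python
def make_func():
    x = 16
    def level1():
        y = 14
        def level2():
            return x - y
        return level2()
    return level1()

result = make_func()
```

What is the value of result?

Step 1: x = 16 in make_func. y = 14 in level1.
Step 2: level2() reads x = 16 and y = 14 from enclosing scopes.
Step 3: result = 16 - 14 = 2

The answer is 2.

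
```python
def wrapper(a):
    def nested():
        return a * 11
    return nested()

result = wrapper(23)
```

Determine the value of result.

Step 1: wrapper(23) binds parameter a = 23.
Step 2: nested() accesses a = 23 from enclosing scope.
Step 3: result = 23 * 11 = 253

The answer is 253.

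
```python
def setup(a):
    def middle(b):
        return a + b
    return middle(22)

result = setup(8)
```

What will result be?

Step 1: setup(8) passes a = 8.
Step 2: middle(22) has b = 22, reads a = 8 from enclosing.
Step 3: result = 8 + 22 = 30

The answer is 30.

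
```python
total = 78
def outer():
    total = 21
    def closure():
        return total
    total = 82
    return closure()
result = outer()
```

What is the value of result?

Step 1: outer() sets total = 21, then later total = 82.
Step 2: closure() is called after total is reassigned to 82. Closures capture variables by reference, not by value.
Step 3: result = 82

The answer is 82.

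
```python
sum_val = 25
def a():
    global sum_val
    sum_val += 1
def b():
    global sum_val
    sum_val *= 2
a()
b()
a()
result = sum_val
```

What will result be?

Step 1: sum_val = 25.
Step 2: a(): sum_val = 25 + 1 = 26.
Step 3: b(): sum_val = 26 * 2 = 52.
Step 4: a(): sum_val = 52 + 1 = 53

The answer is 53.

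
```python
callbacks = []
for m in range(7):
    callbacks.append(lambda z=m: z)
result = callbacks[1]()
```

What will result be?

Step 1: Default argument z=m captures m's value at each iteration.
Step 2: callbacks[1] captured z = 1 when m was 1.
Step 3: result = 1

The answer is 1.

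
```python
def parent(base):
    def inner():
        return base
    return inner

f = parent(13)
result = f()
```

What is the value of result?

Step 1: parent(13) creates closure capturing base = 13.
Step 2: f() returns the captured base = 13.
Step 3: result = 13

The answer is 13.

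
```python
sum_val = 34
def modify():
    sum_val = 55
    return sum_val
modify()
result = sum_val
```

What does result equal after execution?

Step 1: sum_val = 34 globally.
Step 2: modify() creates a LOCAL sum_val = 55 (no global keyword!).
Step 3: The global sum_val is unchanged. result = 34

The answer is 34.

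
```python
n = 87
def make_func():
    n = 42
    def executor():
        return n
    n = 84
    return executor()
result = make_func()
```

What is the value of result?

Step 1: make_func() sets n = 42, then later n = 84.
Step 2: executor() is called after n is reassigned to 84. Closures capture variables by reference, not by value.
Step 3: result = 84

The answer is 84.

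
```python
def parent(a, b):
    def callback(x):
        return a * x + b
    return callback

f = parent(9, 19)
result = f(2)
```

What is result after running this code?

Step 1: parent(9, 19) captures a = 9, b = 19.
Step 2: f(2) computes 9 * 2 + 19 = 37.
Step 3: result = 37

The answer is 37.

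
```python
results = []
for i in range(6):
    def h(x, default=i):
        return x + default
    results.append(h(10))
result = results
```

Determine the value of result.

Step 1: Default argument default=i is evaluated at function definition time.
Step 2: Each iteration creates h with default = current i value.
Step 3: h(10) returns 10 + default. results = [10, 11, 12, 13, 14, 15]

The answer is [10, 11, 12, 13, 14, 15].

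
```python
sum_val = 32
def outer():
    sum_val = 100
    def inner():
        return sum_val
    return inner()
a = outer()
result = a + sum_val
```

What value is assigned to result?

Step 1: outer() has local sum_val = 100. inner() reads from enclosing.
Step 2: outer() returns 100. Global sum_val = 32 unchanged.
Step 3: result = 100 + 32 = 132

The answer is 132.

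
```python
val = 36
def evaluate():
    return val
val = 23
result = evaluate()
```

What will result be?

Step 1: val is first set to 36, then reassigned to 23.
Step 2: evaluate() is called after the reassignment, so it looks up the current global val = 23.
Step 3: result = 23

The answer is 23.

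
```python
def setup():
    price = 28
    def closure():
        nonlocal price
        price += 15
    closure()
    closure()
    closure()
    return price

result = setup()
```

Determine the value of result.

Step 1: price starts at 28.
Step 2: closure() is called 3 times, each adding 15.
Step 3: price = 28 + 15 * 3 = 73

The answer is 73.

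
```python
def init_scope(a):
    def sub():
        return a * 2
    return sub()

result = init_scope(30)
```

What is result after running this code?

Step 1: init_scope(30) binds parameter a = 30.
Step 2: sub() accesses a = 30 from enclosing scope.
Step 3: result = 30 * 2 = 60

The answer is 60.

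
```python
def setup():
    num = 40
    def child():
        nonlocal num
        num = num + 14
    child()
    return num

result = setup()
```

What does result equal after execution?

Step 1: setup() sets num = 40.
Step 2: child() uses nonlocal to modify num in setup's scope: num = 40 + 14 = 54.
Step 3: setup() returns the modified num = 54

The answer is 54.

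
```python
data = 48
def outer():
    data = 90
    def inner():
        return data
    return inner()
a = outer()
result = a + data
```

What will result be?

Step 1: outer() has local data = 90. inner() reads from enclosing.
Step 2: outer() returns 90. Global data = 48 unchanged.
Step 3: result = 90 + 48 = 138

The answer is 138.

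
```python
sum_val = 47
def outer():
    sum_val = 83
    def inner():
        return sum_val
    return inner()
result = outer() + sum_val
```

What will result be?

Step 1: Global sum_val = 47. outer() shadows with sum_val = 83.
Step 2: inner() returns enclosing sum_val = 83. outer() = 83.
Step 3: result = 83 + global sum_val (47) = 130

The answer is 130.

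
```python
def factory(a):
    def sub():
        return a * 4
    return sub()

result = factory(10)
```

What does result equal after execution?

Step 1: factory(10) binds parameter a = 10.
Step 2: sub() accesses a = 10 from enclosing scope.
Step 3: result = 10 * 4 = 40

The answer is 40.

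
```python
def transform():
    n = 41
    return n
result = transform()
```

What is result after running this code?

Step 1: transform() defines n = 41 in its local scope.
Step 2: return n finds the local variable n = 41.
Step 3: result = 41

The answer is 41.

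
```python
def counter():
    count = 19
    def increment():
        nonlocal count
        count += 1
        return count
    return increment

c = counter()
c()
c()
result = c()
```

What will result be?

Step 1: counter() creates closure with count = 19.
Step 2: Each c() call increments count via nonlocal. After 3 calls: 19 + 3 = 22.
Step 3: result = 22

The answer is 22.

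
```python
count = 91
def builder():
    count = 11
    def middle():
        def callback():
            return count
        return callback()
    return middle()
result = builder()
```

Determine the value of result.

Step 1: builder() defines count = 11. middle() and callback() have no local count.
Step 2: callback() checks local (none), enclosing middle() (none), enclosing builder() and finds count = 11.
Step 3: result = 11

The answer is 11.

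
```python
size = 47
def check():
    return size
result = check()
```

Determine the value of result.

Step 1: size = 47 is defined in the global scope.
Step 2: check() looks up size. No local size exists, so Python checks the global scope via LEGB rule and finds size = 47.
Step 3: result = 47

The answer is 47.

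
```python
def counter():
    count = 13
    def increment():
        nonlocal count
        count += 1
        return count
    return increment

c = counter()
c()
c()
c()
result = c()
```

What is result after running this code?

Step 1: counter() creates closure with count = 13.
Step 2: Each c() call increments count via nonlocal. After 4 calls: 13 + 4 = 17.
Step 3: result = 17

The answer is 17.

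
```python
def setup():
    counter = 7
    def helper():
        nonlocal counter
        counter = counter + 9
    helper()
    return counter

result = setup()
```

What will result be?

Step 1: setup() sets counter = 7.
Step 2: helper() uses nonlocal to modify counter in setup's scope: counter = 7 + 9 = 16.
Step 3: setup() returns the modified counter = 16

The answer is 16.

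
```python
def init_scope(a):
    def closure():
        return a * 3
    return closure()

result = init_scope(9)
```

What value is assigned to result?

Step 1: init_scope(9) binds parameter a = 9.
Step 2: closure() accesses a = 9 from enclosing scope.
Step 3: result = 9 * 3 = 27

The answer is 27.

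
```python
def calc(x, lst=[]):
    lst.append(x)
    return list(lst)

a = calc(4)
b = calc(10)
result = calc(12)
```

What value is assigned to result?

Step 1: Default list is shared. list() creates copies for return values.
Step 2: Internal list grows: [4] -> [4, 10] -> [4, 10, 12].
Step 3: result = [4, 10, 12]

The answer is [4, 10, 12].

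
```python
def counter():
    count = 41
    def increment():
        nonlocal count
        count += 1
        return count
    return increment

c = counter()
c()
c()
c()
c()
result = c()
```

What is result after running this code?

Step 1: counter() creates closure with count = 41.
Step 2: Each c() call increments count via nonlocal. After 5 calls: 41 + 5 = 46.
Step 3: result = 46

The answer is 46.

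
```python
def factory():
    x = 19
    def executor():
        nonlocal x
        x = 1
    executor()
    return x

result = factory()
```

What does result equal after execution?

Step 1: factory() sets x = 19.
Step 2: executor() uses nonlocal to reassign x = 1.
Step 3: result = 1

The answer is 1.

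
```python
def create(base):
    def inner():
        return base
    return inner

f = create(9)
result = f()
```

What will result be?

Step 1: create(9) creates closure capturing base = 9.
Step 2: f() returns the captured base = 9.
Step 3: result = 9

The answer is 9.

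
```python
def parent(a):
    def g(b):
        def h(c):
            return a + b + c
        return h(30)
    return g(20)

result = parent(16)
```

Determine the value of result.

Step 1: a = 16, b = 20, c = 30 across three nested scopes.
Step 2: h() accesses all three via LEGB rule.
Step 3: result = 16 + 20 + 30 = 66

The answer is 66.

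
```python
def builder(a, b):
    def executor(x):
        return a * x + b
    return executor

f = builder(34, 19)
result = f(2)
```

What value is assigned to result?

Step 1: builder(34, 19) captures a = 34, b = 19.
Step 2: f(2) computes 34 * 2 + 19 = 87.
Step 3: result = 87

The answer is 87.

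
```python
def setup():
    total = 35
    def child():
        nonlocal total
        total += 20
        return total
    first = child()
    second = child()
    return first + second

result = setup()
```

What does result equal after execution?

Step 1: total starts at 35.
Step 2: First call: total = 35 + 20 = 55, returns 55.
Step 3: Second call: total = 55 + 20 = 75, returns 75.
Step 4: result = 55 + 75 = 130

The answer is 130.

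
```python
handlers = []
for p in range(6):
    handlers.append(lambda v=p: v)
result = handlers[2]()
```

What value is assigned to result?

Step 1: Default argument v=p captures p's value at each iteration.
Step 2: handlers[2] captured v = 2 when p was 2.
Step 3: result = 2

The answer is 2.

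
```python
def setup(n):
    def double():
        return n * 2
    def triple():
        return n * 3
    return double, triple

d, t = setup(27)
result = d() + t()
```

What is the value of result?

Step 1: Both closures capture the same n = 27.
Step 2: d() = 27 * 2 = 54, t() = 27 * 3 = 81.
Step 3: result = 54 + 81 = 135

The answer is 135.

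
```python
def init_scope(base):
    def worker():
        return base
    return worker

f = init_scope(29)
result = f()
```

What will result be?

Step 1: init_scope(29) creates closure capturing base = 29.
Step 2: f() returns the captured base = 29.
Step 3: result = 29

The answer is 29.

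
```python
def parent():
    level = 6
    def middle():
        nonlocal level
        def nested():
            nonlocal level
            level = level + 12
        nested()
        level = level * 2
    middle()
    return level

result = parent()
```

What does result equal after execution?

Step 1: level = 6.
Step 2: nested() adds 12: level = 6 + 12 = 18.
Step 3: middle() doubles: level = 18 * 2 = 36.
Step 4: result = 36

The answer is 36.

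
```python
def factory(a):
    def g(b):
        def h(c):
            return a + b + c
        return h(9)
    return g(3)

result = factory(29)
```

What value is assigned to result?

Step 1: a = 29, b = 3, c = 9 across three nested scopes.
Step 2: h() accesses all three via LEGB rule.
Step 3: result = 29 + 3 + 9 = 41

The answer is 41.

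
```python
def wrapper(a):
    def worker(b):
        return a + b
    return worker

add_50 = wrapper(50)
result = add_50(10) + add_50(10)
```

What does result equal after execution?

Step 1: add_50 captures a = 50.
Step 2: add_50(10) = 50 + 10 = 60, called twice.
Step 3: result = 60 + 60 = 120

The answer is 120.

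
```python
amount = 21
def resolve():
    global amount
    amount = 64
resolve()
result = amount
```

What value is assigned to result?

Step 1: amount = 21 globally.
Step 2: resolve() declares global amount and sets it to 64.
Step 3: After resolve(), global amount = 64. result = 64

The answer is 64.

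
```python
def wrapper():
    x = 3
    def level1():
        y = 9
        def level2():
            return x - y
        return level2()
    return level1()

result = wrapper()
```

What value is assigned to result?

Step 1: x = 3 in wrapper. y = 9 in level1.
Step 2: level2() reads x = 3 and y = 9 from enclosing scopes.
Step 3: result = 3 - 9 = -6

The answer is -6.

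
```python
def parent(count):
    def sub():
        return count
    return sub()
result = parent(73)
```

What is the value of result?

Step 1: parent(73) binds parameter count = 73.
Step 2: sub() looks up count in enclosing scope and finds the parameter count = 73.
Step 3: result = 73

The answer is 73.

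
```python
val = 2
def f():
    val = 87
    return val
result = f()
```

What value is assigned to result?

Step 1: Global val = 2.
Step 2: f() creates local val = 87, shadowing the global.
Step 3: Returns local val = 87. result = 87

The answer is 87.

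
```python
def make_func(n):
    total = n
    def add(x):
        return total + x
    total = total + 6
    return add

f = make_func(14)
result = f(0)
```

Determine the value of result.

Step 1: make_func(14) sets total = 14, then total = 14 + 6 = 20.
Step 2: Closures capture by reference, so add sees total = 20.
Step 3: f(0) returns 20 + 0 = 20

The answer is 20.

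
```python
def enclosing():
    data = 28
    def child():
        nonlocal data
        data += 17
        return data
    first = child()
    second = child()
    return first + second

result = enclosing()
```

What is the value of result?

Step 1: data starts at 28.
Step 2: First call: data = 28 + 17 = 45, returns 45.
Step 3: Second call: data = 45 + 17 = 62, returns 62.
Step 4: result = 45 + 62 = 107

The answer is 107.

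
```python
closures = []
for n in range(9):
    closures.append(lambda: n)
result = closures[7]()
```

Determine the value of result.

Step 1: The loop creates 9 lambdas, all referencing the same variable n.
Step 2: After the loop, n = 8 (final value).
Step 3: closures[7]() looks up n at call time and finds 8. This is the late binding gotcha. result = 8

The answer is 8.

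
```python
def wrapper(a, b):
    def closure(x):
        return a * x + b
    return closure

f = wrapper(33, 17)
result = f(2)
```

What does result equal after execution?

Step 1: wrapper(33, 17) captures a = 33, b = 17.
Step 2: f(2) computes 33 * 2 + 17 = 83.
Step 3: result = 83

The answer is 83.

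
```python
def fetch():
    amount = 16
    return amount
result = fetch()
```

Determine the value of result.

Step 1: fetch() defines amount = 16 in its local scope.
Step 2: return amount finds the local variable amount = 16.
Step 3: result = 16

The answer is 16.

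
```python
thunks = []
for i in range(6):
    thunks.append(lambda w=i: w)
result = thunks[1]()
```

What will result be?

Step 1: Default argument w=i captures i's value at each iteration.
Step 2: thunks[1] captured w = 1 when i was 1.
Step 3: result = 1

The answer is 1.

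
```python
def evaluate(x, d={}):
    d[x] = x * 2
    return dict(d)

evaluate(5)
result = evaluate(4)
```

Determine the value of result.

Step 1: Mutable default dict is shared across calls.
Step 2: First call adds 5: 10. Second call adds 4: 8.
Step 3: result = {5: 10, 4: 8}

The answer is {5: 10, 4: 8}.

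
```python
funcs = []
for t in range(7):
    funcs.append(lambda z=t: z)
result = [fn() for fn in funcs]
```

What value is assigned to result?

Step 1: Default arg z=t captures t at each iteration.
Step 2: Each lambda has its own default: 0, 1, ..., 6.
Step 3: result = [0, 1, 2, 3, 4, 5, 6]

The answer is [0, 1, 2, 3, 4, 5, 6].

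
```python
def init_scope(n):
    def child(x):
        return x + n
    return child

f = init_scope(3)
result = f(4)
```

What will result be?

Step 1: init_scope(3) creates a closure that captures n = 3.
Step 2: f(4) calls the closure with x = 4, returning 4 + 3 = 7.
Step 3: result = 7

The answer is 7.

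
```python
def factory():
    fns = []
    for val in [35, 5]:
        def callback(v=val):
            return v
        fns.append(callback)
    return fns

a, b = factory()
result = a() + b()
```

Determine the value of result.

Step 1: Default argument v=val captures val at each iteration.
Step 2: a() returns 35 (captured at first iteration), b() returns 5 (captured at second).
Step 3: result = 35 + 5 = 40

The answer is 40.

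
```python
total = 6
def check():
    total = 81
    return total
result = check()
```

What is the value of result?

Step 1: Global total = 6.
Step 2: check() creates local total = 81, shadowing the global.
Step 3: Returns local total = 81. result = 81

The answer is 81.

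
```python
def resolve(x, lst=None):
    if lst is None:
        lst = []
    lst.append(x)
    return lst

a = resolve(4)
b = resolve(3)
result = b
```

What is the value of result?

Step 1: None default with guard creates a NEW list each call.
Step 2: a = [4] (fresh list). b = [3] (another fresh list).
Step 3: result = [3] (this is the fix for mutable default)

The answer is [3].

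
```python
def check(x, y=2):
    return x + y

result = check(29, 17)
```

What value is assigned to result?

Step 1: check(29, 17) overrides default y with 17.
Step 2: Returns 29 + 17 = 46.
Step 3: result = 46

The answer is 46.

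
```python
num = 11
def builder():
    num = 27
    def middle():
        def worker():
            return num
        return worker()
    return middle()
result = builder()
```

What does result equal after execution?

Step 1: builder() defines num = 27. middle() and worker() have no local num.
Step 2: worker() checks local (none), enclosing middle() (none), enclosing builder() and finds num = 27.
Step 3: result = 27

The answer is 27.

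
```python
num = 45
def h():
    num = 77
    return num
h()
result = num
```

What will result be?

Step 1: num = 45 globally.
Step 2: h() creates a LOCAL num = 77 (no global keyword!).
Step 3: The global num is unchanged. result = 45

The answer is 45.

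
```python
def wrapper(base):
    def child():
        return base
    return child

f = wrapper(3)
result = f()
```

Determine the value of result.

Step 1: wrapper(3) creates closure capturing base = 3.
Step 2: f() returns the captured base = 3.
Step 3: result = 3

The answer is 3.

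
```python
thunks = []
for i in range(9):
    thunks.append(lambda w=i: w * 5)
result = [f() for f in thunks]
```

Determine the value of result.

Step 1: Default arg w=i captures i at each iteration.
Step 2: thunks[k] has w defaulting to k, returns k * 5.
Step 3: result = [0, 5, 10, 15, 20, 25, 30, 35, 40]

The answer is [0, 5, 10, 15, 20, 25, 30, 35, 40].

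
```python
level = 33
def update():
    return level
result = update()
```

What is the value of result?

Step 1: level = 33 is defined in the global scope.
Step 2: update() looks up level. No local level exists, so Python checks the global scope via LEGB rule and finds level = 33.
Step 3: result = 33

The answer is 33.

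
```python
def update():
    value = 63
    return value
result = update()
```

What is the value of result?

Step 1: update() defines value = 63 in its local scope.
Step 2: return value finds the local variable value = 63.
Step 3: result = 63

The answer is 63.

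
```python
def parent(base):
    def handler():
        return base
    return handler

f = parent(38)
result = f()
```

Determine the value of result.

Step 1: parent(38) creates closure capturing base = 38.
Step 2: f() returns the captured base = 38.
Step 3: result = 38

The answer is 38.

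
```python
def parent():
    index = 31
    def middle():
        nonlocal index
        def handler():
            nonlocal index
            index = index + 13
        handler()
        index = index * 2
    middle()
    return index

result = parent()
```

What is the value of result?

Step 1: index = 31.
Step 2: handler() adds 13: index = 31 + 13 = 44.
Step 3: middle() doubles: index = 44 * 2 = 88.
Step 4: result = 88

The answer is 88.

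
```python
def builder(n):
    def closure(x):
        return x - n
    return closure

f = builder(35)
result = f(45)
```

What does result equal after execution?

Step 1: builder(35) creates a closure capturing n = 35.
Step 2: f(45) computes 45 - 35 = 10.
Step 3: result = 10

The answer is 10.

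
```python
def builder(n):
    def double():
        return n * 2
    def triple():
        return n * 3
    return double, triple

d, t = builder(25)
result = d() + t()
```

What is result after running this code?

Step 1: Both closures capture the same n = 25.
Step 2: d() = 25 * 2 = 50, t() = 25 * 3 = 75.
Step 3: result = 50 + 75 = 125

The answer is 125.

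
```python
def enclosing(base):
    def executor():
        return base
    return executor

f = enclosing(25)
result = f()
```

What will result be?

Step 1: enclosing(25) creates closure capturing base = 25.
Step 2: f() returns the captured base = 25.
Step 3: result = 25

The answer is 25.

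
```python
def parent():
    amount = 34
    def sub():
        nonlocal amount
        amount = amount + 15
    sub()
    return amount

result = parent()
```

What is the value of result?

Step 1: parent() sets amount = 34.
Step 2: sub() uses nonlocal to modify amount in parent's scope: amount = 34 + 15 = 49.
Step 3: parent() returns the modified amount = 49

The answer is 49.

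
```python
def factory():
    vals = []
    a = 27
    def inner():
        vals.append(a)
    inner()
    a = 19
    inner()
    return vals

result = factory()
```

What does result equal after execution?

Step 1: a = 27. inner() appends current a to vals.
Step 2: First inner(): appends 27. Then a = 19.
Step 3: Second inner(): appends 19 (closure sees updated a). result = [27, 19]

The answer is [27, 19].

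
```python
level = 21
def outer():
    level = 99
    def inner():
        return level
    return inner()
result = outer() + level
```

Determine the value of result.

Step 1: Global level = 21. outer() shadows with level = 99.
Step 2: inner() returns enclosing level = 99. outer() = 99.
Step 3: result = 99 + global level (21) = 120

The answer is 120.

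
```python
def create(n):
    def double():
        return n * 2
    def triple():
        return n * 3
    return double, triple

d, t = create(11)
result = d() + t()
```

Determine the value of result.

Step 1: Both closures capture the same n = 11.
Step 2: d() = 11 * 2 = 22, t() = 11 * 3 = 33.
Step 3: result = 22 + 33 = 55

The answer is 55.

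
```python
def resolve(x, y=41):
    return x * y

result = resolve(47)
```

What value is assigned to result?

Step 1: resolve(47) uses default y = 41.
Step 2: Returns 47 * 41 = 1927.
Step 3: result = 1927

The answer is 1927.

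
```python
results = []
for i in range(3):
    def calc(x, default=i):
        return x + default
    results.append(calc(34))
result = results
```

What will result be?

Step 1: Default argument default=i is evaluated at function definition time.
Step 2: Each iteration creates calc with default = current i value.
Step 3: calc(34) returns 34 + default. results = [34, 35, 36]

The answer is [34, 35, 36].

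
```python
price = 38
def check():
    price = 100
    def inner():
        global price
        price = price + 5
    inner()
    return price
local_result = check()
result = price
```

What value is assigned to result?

Step 1: Global price = 38. check() creates local price = 100.
Step 2: inner() declares global price and adds 5: global price = 38 + 5 = 43.
Step 3: check() returns its local price = 100 (unaffected by inner).
Step 4: result = global price = 43

The answer is 43.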